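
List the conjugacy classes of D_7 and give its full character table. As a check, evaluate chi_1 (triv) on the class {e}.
Conjugacy classes: {e} of size 1, {r^1, r^6} of size 2, {r^2, r^5} of size 2, {r^3, r^4} of size 2, {s, sr, ..., sr^6} of size 7.
Character table:
  irrep \ class              {e} (size 1)  {r^1, r^6} (size 2)  {r^2, r^5} (size 2)  {r^3, r^4} (size 2)  {s, sr, ..., sr^6} (size 7)
  chi_1 (triv)               1             1                    1                    1                    1                          
  chi_2 (sign: r->1, s->-1)  1             1                    1                    1                    -1                         
  chi_3 (2d, j=1)            2             2*cos(2*pi/7)        -2*cos(3*pi/7)       -2*cos(pi/7)         0                          
  chi_4 (2d, j=2)            2             -2*cos(3*pi/7)       -2*cos(pi/7)         2*cos(2*pi/7)        0                          
  chi_5 (2d, j=3)            2             -2*cos(pi/7)         2*cos(2*pi/7)        -2*cos(3*pi/7)       0                          

Spot check: chi_1 (triv) on {e} = 1.

Justification: D_7 has order 2*7 = 14 with 5 conjugacy classes, hence 5 irreducibles. Sum of squared dims 1 + 1 + 4 + 4 + 4 = 14 = |G|. Linear characters come from the abelianisation; the 2-dimensional irreps have character r^k -> 2*cos(2*pi*j*k/7), reflections -> 0.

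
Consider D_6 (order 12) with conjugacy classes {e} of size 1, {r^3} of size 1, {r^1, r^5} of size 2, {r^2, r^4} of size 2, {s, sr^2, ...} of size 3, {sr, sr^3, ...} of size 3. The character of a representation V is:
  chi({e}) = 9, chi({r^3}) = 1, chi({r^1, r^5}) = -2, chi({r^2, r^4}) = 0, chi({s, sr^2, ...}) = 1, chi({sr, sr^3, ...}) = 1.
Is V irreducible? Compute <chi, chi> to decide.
Not irreducible (reducible): <chi, chi> = 8 > 1.

Details: <chi, chi> = (1/|G|) sum_C |C| * |chi(C)|^2 = (1/12)[1*|9|^2 + 1*|1|^2 + 2*|-2|^2 + 2*|0|^2 + 3*|1|^2 + 3*|1|^2]
  = (1/12)[(81) + (1) + (8) + (0) + (3) + (3)] = 96/12 = 8.
A character is irreducible iff <chi, chi> = 1, so this representation is reducible.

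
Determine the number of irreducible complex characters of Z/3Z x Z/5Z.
15

Derivation: The number of irreducible complex representations of a finite group equals its number of conjugacy classes. Z/3Z x Z/5Z is abelian of order 15, so every element is its own conjugacy class: 15 classes, so Z/3Z x Z/5Z (order 15) has exactly 15 irreducible complex representations.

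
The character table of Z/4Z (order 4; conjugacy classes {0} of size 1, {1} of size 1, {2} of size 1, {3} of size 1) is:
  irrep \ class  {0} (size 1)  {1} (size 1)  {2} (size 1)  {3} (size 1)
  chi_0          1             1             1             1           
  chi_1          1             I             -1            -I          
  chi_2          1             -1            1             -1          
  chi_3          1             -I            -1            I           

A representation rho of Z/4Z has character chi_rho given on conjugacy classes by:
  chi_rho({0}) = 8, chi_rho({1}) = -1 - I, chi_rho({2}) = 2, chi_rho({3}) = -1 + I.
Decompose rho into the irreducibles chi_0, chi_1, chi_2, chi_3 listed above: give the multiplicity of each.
Multiplicities: chi_0: 2, chi_1: 1, chi_2: 3, chi_3: 2.

Argument: Use <chi_rho, chi> = (1/|G|) sum_C |C| * chi_rho(C) * conj(chi(C)) with |G| = 4 for each irreducible chi in the table:
  <chi_rho, chi_0> = (1/4)[1*(8)*conj(1) + 1*(-1 - I)*conj(1) + 1*(2)*conj(1) + 1*(-1 + I)*conj(1)]
      = (1/4)[(8) + (-1 - I) + (2) + (-1 + I)] = 8/4 = 2
  <chi_rho, chi_1> = (1/4)[1*(8)*conj(1) + 1*(-1 - I)*conj(I) + 1*(2)*conj(-1) + 1*(-1 + I)*conj(-I)]
      = (1/4)[(8) + (-1 + I) + (-2) + (-1 - I)] = 4/4 = 1
  <chi_rho, chi_2> = (1/4)[1*(8)*conj(1) + 1*(-1 - I)*conj(-1) + 1*(2)*conj(1) + 1*(-1 + I)*conj(-1)]
      = (1/4)[(8) + (1 + I) + (2) + (1 - I)] = 12/4 = 3
  <chi_rho, chi_3> = (1/4)[1*(8)*conj(1) + 1*(-1 - I)*conj(-I) + 1*(2)*conj(-1) + 1*(-1 + I)*conj(I)]
      = (1/4)[(8) + (1 - I) + (-2) + (1 + I)] = 8/4 = 2
(Exp terms are combined using exp(i*s)*conj(exp(i*t)) = exp(i*(s-t)), and sums of them are collapsed using the identity that for every m > 1 the m distinct m-th roots of unity sum to 0, e.g. 1 + exp(2*I*pi/3) + exp(-2*I*pi/3) = 0.)
Dimension check: dim(rho) = sum (mult * dim) = 2*1 + 1*1 + 3*1 + 2*1 = 8 = chi_rho(e) = 8.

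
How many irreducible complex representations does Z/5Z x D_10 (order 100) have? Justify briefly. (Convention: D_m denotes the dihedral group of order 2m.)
40

Justification: The number of irreducible complex representations of a finite group equals its number of conjugacy classes. For a direct product, #classes(G x H) = #classes(G) * #classes(H). Z/5Z has 5 classes (abelian), D_10 has 8 classes, so 5 * 8 = 40, so Z/5Z x D_10 (order 100) has exactly 40 irreducible complex representations.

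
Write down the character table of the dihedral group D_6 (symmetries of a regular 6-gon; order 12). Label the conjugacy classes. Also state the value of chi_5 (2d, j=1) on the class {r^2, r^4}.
Conjugacy classes: {e} of size 1, {r^3} of size 1, {r^1, r^5} of size 2, {r^2, r^4} of size 2, {s, sr^2, ...} of size 3, {sr, sr^3, ...} of size 3.
Character table:
  irrep \ class              {e} (size 1)  {r^3} (size 1)  {r^1, r^5} (size 2)  {r^2, r^4} (size 2)  {s, sr^2, ...} (size 3)  {sr, sr^3, ...} (size 3)
  chi_1 (triv)               1             1               1                    1                    1                        1                       
  chi_2 (sign: r->1, s->-1)  1             1               1                    1                    -1                       -1                      
  chi_3 (r->-1, s->1)        1             -1              -1                   1                    1                        -1                      
  chi_4 (r->-1, s->-1)       1             -1              -1                   1                    -1                       1                       
  chi_5 (2d, j=1)            2             -2              1                    -1                   0                        0                       
  chi_6 (2d, j=2)            2             2               -1                   -1                   0                        0                       

Spot check: chi_5 (2d, j=1) on {r^2, r^4} = -1.

Why: D_6 has order 2*6 = 12 with 6 conjugacy classes, hence 6 irreducibles. Sum of squared dims 1 + 1 + 1 + 1 + 4 + 4 = 12 = |G|. Linear characters come from the abelianisation; the 2-dimensional irreps have character r^k -> 2*cos(2*pi*j*k/6), reflections -> 0.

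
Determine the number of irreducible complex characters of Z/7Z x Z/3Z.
21

Working: The number of irreducible complex representations of a finite group equals its number of conjugacy classes. Z/7Z x Z/3Z is abelian of order 21, so every element is its own conjugacy class: 21 classes, so Z/7Z x Z/3Z (order 21) has exactly 21 irreducible complex representations.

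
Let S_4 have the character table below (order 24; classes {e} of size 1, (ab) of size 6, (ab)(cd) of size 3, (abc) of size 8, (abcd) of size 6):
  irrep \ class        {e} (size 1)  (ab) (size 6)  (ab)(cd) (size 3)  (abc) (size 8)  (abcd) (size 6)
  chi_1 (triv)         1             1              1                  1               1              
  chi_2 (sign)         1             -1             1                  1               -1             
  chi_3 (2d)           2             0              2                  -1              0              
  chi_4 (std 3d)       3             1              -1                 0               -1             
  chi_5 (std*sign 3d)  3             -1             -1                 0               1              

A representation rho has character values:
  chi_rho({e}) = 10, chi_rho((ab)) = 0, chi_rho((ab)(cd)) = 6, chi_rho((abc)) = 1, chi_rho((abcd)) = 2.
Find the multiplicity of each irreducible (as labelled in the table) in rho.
Multiplicities: chi_1: 2, chi_2: 1, chi_3: 2, chi_4: 0, chi_5: 1.

Proof sketch: Use <chi_rho, chi> = (1/|G|) sum_C |C| * chi_rho(C) * conj(chi(C)) with |G| = 24 for each irreducible chi in the table:
  <chi_rho, chi_1> = (1/24)[1*(10)*conj(1) + 6*(0)*conj(1) + 3*(6)*conj(1) + 8*(1)*conj(1) + 6*(2)*conj(1)]
      = (1/24)[(10) + (0) + (18) + (8) + (12)] = 48/24 = 2
  <chi_rho, chi_2> = (1/24)[1*(10)*conj(1) + 6*(0)*conj(-1) + 3*(6)*conj(1) + 8*(1)*conj(1) + 6*(2)*conj(-1)]
      = (1/24)[(10) + (0) + (18) + (8) + (-12)] = 24/24 = 1
  <chi_rho, chi_3> = (1/24)[1*(10)*conj(2) + 6*(0)*conj(0) + 3*(6)*conj(2) + 8*(1)*conj(-1) + 6*(2)*conj(0)]
      = (1/24)[(20) + (0) + (36) + (-8) + (0)] = 48/24 = 2
  <chi_rho, chi_4> = (1/24)[1*(10)*conj(3) + 6*(0)*conj(1) + 3*(6)*conj(-1) + 8*(1)*conj(0) + 6*(2)*conj(-1)]
      = (1/24)[(30) + (0) + (-18) + (0) + (-12)] = 0/24 = 0
  <chi_rho, chi_5> = (1/24)[1*(10)*conj(3) + 6*(0)*conj(-1) + 3*(6)*conj(-1) + 8*(1)*conj(0) + 6*(2)*conj(1)]
      = (1/24)[(30) + (0) + (-18) + (0) + (12)] = 24/24 = 1
Dimension check: dim(rho) = sum (mult * dim) = 2*1 + 1*1 + 2*2 + 0*3 + 1*3 = 10 = chi_rho(e) = 10.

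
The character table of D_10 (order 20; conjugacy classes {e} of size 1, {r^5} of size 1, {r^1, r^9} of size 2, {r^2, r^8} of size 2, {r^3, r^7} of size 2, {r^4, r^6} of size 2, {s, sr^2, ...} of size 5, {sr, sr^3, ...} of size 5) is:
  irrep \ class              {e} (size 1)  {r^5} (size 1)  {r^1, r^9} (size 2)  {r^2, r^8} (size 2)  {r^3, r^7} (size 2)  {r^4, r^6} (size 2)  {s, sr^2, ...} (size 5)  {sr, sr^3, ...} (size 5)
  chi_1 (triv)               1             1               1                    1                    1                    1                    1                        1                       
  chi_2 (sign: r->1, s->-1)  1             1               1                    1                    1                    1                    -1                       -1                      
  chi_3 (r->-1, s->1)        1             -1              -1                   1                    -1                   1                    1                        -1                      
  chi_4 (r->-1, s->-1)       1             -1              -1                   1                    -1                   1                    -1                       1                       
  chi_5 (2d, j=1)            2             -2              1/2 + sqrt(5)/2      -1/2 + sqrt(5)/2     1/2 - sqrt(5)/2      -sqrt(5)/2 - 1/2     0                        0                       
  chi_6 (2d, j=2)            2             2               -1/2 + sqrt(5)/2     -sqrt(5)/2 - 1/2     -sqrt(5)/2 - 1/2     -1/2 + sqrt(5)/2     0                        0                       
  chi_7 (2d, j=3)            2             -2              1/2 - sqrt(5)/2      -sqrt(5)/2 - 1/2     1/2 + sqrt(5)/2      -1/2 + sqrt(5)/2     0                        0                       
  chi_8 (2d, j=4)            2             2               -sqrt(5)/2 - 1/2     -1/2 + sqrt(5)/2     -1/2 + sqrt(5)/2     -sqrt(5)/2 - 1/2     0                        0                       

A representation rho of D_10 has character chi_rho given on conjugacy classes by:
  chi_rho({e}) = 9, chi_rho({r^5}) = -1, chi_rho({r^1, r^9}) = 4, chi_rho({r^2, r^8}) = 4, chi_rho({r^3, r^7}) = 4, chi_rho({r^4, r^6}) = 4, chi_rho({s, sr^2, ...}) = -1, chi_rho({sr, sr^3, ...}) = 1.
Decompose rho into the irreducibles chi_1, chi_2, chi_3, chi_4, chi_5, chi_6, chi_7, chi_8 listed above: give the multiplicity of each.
Multiplicities: chi_1: 2, chi_2: 2, chi_3: 0, chi_4: 1, chi_5: 1, chi_6: 0, chi_7: 1, chi_8: 0.

Details: Use <chi_rho, chi> = (1/|G|) sum_C |C| * chi_rho(C) * conj(chi(C)) with |G| = 20 for each irreducible chi in the table:
  <chi_rho, chi_1> = (1/20)[1*(9)*conj(1) + 1*(-1)*conj(1) + 2*(4)*conj(1) + 2*(4)*conj(1) + 2*(4)*conj(1) + 2*(4)*conj(1) + 5*(-1)*conj(1) + 5*(1)*conj(1)]
      = (1/20)[(9) + (-1) + (8) + (8) + (8) + (8) + (-5) + (5)] = 40/20 = 2
  <chi_rho, chi_2> = (1/20)[1*(9)*conj(1) + 1*(-1)*conj(1) + 2*(4)*conj(1) + 2*(4)*conj(1) + 2*(4)*conj(1) + 2*(4)*conj(1) + 5*(-1)*conj(-1) + 5*(1)*conj(-1)]
      = (1/20)[(9) + (-1) + (8) + (8) + (8) + (8) + (5) + (-5)] = 40/20 = 2
  <chi_rho, chi_3> = (1/20)[1*(9)*conj(1) + 1*(-1)*conj(-1) + 2*(4)*conj(-1) + 2*(4)*conj(1) + 2*(4)*conj(-1) + 2*(4)*conj(1) + 5*(-1)*conj(1) + 5*(1)*conj(-1)]
      = (1/20)[(9) + (1) + (-8) + (8) + (-8) + (8) + (-5) + (-5)] = 0/20 = 0
  <chi_rho, chi_4> = (1/20)[1*(9)*conj(1) + 1*(-1)*conj(-1) + 2*(4)*conj(-1) + 2*(4)*conj(1) + 2*(4)*conj(-1) + 2*(4)*conj(1) + 5*(-1)*conj(-1) + 5*(1)*conj(1)]
      = (1/20)[(9) + (1) + (-8) + (8) + (-8) + (8) + (5) + (5)] = 20/20 = 1
  <chi_rho, chi_5> = (1/20)[1*(9)*conj(2) + 1*(-1)*conj(-2) + 2*(4)*conj(1/2 + sqrt(5)/2) + 2*(4)*conj(-1/2 + sqrt(5)/2) + 2*(4)*conj(1/2 - sqrt(5)/2) + 2*(4)*conj(-sqrt(5)/2 - 1/2) + 5*(-1)*conj(0) + 5*(1)*conj(0)]
      = (1/20)[(18) + (2) + (4 + 4*sqrt(5)) + (-4 + 4*sqrt(5)) + (4 - 4*sqrt(5)) + (-4*sqrt(5) - 4) + (0) + (0)] = 20/20 = 1
  <chi_rho, chi_6> = (1/20)[1*(9)*conj(2) + 1*(-1)*conj(2) + 2*(4)*conj(-1/2 + sqrt(5)/2) + 2*(4)*conj(-sqrt(5)/2 - 1/2) + 2*(4)*conj(-sqrt(5)/2 - 1/2) + 2*(4)*conj(-1/2 + sqrt(5)/2) + 5*(-1)*conj(0) + 5*(1)*conj(0)]
      = (1/20)[(18) + (-2) + (-4 + 4*sqrt(5)) + (-4*sqrt(5) - 4) + (-4*sqrt(5) - 4) + (-4 + 4*sqrt(5)) + (0) + (0)] = 0/20 = 0
  <chi_rho, chi_7> = (1/20)[1*(9)*conj(2) + 1*(-1)*conj(-2) + 2*(4)*conj(1/2 - sqrt(5)/2) + 2*(4)*conj(-sqrt(5)/2 - 1/2) + 2*(4)*conj(1/2 + sqrt(5)/2) + 2*(4)*conj(-1/2 + sqrt(5)/2) + 5*(-1)*conj(0) + 5*(1)*conj(0)]
      = (1/20)[(18) + (2) + (4 - 4*sqrt(5)) + (-4*sqrt(5) - 4) + (4 + 4*sqrt(5)) + (-4 + 4*sqrt(5)) + (0) + (0)] = 20/20 = 1
  <chi_rho, chi_8> = (1/20)[1*(9)*conj(2) + 1*(-1)*conj(2) + 2*(4)*conj(-sqrt(5)/2 - 1/2) + 2*(4)*conj(-1/2 + sqrt(5)/2) + 2*(4)*conj(-1/2 + sqrt(5)/2) + 2*(4)*conj(-sqrt(5)/2 - 1/2) + 5*(-1)*conj(0) + 5*(1)*conj(0)]
      = (1/20)[(18) + (-2) + (-4*sqrt(5) - 4) + (-4 + 4*sqrt(5)) + (-4 + 4*sqrt(5)) + (-4*sqrt(5) - 4) + (0) + (0)] = 0/20 = 0
Dimension check: dim(rho) = sum (mult * dim) = 2*1 + 2*1 + 0*1 + 1*1 + 1*2 + 0*2 + 1*2 + 0*2 = 9 = chi_rho(e) = 9.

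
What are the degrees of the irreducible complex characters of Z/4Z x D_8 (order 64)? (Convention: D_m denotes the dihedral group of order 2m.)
Dimensions: 1, 1, 1, 1, 1, 1, 1, 1, 1, 1, 1, 1, 1, 1, 1, 1, 2, 2, 2, 2, 2, 2, 2, 2, 2, 2, 2, 2

Reasoning: There are 28 irreducibles (= number of conjugacy classes). Their dimensions d_i satisfy sum d_i^2 = |G| = 64: 1 + 1 + 1 + 1 + 1 + 1 + 1 + 1 + 1 + 1 + 1 + 1 + 1 + 1 + 1 + 1 + 4 + 4 + 4 + 4 + 4 + 4 + 4 + 4 + 4 + 4 + 4 + 4 = 64. (For the product with Z/4Z: each of the 4 1-dim characters of Z/4Z tensors with each irrep of D_8, giving 4 copies of each D_8-dimension.)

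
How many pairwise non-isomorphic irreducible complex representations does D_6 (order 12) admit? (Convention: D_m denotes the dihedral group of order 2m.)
6

Justification: The number of irreducible complex representations of a finite group equals its number of conjugacy classes. D_6 has 6 conjugacy classes (n/2 + 3 for n even), so D_6 (order 12) has exactly 6 irreducible complex representations.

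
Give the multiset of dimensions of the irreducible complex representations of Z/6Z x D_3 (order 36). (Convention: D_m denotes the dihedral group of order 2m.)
Dimensions: 1, 1, 1, 1, 1, 1, 1, 1, 1, 1, 1, 1, 2, 2, 2, 2, 2, 2

Solution. There are 18 irreducibles (= number of conjugacy classes). Their dimensions d_i satisfy sum d_i^2 = |G| = 36: 1 + 1 + 1 + 1 + 1 + 1 + 1 + 1 + 1 + 1 + 1 + 1 + 4 + 4 + 4 + 4 + 4 + 4 = 36. (For the product with Z/6Z: each of the 6 1-dim characters of Z/6Z tensors with each irrep of D_3, giving 6 copies of each D_3-dimension.)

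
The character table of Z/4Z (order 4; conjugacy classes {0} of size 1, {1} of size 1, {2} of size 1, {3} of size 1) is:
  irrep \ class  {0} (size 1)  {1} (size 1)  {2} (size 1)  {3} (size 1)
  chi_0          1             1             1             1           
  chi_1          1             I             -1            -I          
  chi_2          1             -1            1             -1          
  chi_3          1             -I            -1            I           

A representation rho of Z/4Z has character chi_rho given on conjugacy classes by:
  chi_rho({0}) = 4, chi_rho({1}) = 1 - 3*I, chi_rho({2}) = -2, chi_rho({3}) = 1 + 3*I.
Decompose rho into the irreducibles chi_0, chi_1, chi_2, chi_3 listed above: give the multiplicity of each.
Multiplicities: chi_0: 1, chi_1: 0, chi_2: 0, chi_3: 3.

Use <chi_rho, chi> = (1/|G|) sum_C |C| * chi_rho(C) * conj(chi(C)) with |G| = 4 for each irreducible chi in the table:
  <chi_rho, chi_0> = (1/4)[1*(4)*conj(1) + 1*(1 - 3*I)*conj(1) + 1*(-2)*conj(1) + 1*(1 + 3*I)*conj(1)]
      = (1/4)[(4) + (1 - 3*I) + (-2) + (1 + 3*I)] = 4/4 = 1
  <chi_rho, chi_1> = (1/4)[1*(4)*conj(1) + 1*(1 - 3*I)*conj(I) + 1*(-2)*conj(-1) + 1*(1 + 3*I)*conj(-I)]
      = (1/4)[(4) + (-3 - I) + (2) + (-3 + I)] = 0/4 = 0
  <chi_rho, chi_2> = (1/4)[1*(4)*conj(1) + 1*(1 - 3*I)*conj(-1) + 1*(-2)*conj(1) + 1*(1 + 3*I)*conj(-1)]
      = (1/4)[(4) + (-1 + 3*I) + (-2) + (-1 - 3*I)] = 0/4 = 0
  <chi_rho, chi_3> = (1/4)[1*(4)*conj(1) + 1*(1 - 3*I)*conj(-I) + 1*(-2)*conj(-1) + 1*(1 + 3*I)*conj(I)]
      = (1/4)[(4) + (3 + I) + (2) + (3 - I)] = 12/4 = 3
(Exp terms are combined using exp(i*s)*conj(exp(i*t)) = exp(i*(s-t)), and sums of them are collapsed using the identity that for every m > 1 the m distinct m-th roots of unity sum to 0, e.g. 1 + exp(2*I*pi/3) + exp(-2*I*pi/3) = 0.)
Dimension check: dim(rho) = sum (mult * dim) = 1*1 + 0*1 + 0*1 + 3*1 = 4 = chi_rho(e) = 4.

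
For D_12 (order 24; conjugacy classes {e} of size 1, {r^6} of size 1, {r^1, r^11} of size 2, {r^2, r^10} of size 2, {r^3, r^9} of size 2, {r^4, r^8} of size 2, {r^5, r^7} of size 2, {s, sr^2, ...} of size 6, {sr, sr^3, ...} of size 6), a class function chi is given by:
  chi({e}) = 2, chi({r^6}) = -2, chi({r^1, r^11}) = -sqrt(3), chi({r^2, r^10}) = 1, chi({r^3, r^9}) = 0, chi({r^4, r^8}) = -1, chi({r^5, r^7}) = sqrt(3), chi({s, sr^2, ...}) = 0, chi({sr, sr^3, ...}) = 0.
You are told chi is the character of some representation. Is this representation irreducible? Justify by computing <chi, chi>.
Irreducible: <chi, chi> = 1.

Reasoning: <chi, chi> = (1/|G|) sum_C |C| * |chi(C)|^2 = (1/24)[1*|2|^2 + 1*|-2|^2 + 2*|-sqrt(3)|^2 + 2*|1|^2 + 2*|0|^2 + 2*|-1|^2 + 2*|sqrt(3)|^2 + 6*|0|^2 + 6*|0|^2]
  = (1/24)[(4) + (4) + (6) + (2) + (0) + (2) + (6) + (0) + (0)] = 24/24 = 1.
A character is irreducible iff <chi, chi> = 1, so this representation is irreducible.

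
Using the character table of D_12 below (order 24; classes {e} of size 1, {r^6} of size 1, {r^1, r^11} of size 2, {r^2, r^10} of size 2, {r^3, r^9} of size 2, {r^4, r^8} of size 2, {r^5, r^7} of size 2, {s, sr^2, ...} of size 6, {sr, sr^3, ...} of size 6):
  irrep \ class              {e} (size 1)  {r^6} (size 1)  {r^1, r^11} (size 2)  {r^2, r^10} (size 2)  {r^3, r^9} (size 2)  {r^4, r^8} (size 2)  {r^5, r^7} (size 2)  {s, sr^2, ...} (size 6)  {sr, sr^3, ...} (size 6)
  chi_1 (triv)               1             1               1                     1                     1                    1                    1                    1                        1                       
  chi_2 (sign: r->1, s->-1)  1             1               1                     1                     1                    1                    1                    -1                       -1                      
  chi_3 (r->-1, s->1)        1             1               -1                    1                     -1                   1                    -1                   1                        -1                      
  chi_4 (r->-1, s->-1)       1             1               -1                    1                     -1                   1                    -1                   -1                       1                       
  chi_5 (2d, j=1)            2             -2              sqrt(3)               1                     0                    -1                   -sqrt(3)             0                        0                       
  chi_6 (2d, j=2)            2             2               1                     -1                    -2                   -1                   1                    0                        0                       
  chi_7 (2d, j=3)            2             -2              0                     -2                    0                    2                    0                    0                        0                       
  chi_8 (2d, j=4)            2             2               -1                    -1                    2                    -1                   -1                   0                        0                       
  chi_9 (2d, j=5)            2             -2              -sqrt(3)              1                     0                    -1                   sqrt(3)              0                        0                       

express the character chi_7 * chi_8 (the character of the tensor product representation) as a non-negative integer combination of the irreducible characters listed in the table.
chi_7 tensor chi_8 = chi_5 + chi_9 (all other irreducibles have multiplicity 0).

Details: The character of a tensor product is the pointwise product (chi_7 * chi_8)(C) = chi_7(C) * chi_8(C):
  {e}: (2)*(2), {r^6}: (-2)*(2), {r^1, r^11}: (0)*(-1), {r^2, r^10}: (-2)*(-1), {r^3, r^9}: (0)*(2), {r^4, r^8}: (2)*(-1), {r^5, r^7}: (0)*(-1), {s, sr^2, ...}: (0)*(0), {sr, sr^3, ...}: (0)*(0)
so (chi_7 * chi_8) takes values
  {e} -> 4, {r^6} -> -4, {r^1, r^11} -> 0, {r^2, r^10} -> 2, {r^3, r^9} -> 0, {r^4, r^8} -> -2, {r^5, r^7} -> 0, {s, sr^2, ...} -> 0, {sr, sr^3, ...} -> 0.
Now take the inner product of this character with each irreducible chi from the table, <chi_7*chi_8, chi> = (1/24) sum_C |C| (chi_7*chi_8)(C) conj(chi(C)):
  <chi_7*chi_8, chi_1> = (1/24)[1*(4)*conj(1) + 1*(-4)*conj(1) + 2*(0)*conj(1) + 2*(2)*conj(1) + 2*(0)*conj(1) + 2*(-2)*conj(1) + 2*(0)*conj(1) + 6*(0)*conj(1) + 6*(0)*conj(1)]
      = (1/24)[(4) + (-4) + (0) + (4) + (0) + (-4) + (0) + (0) + (0)] = 0/24 = 0
  <chi_7*chi_8, chi_2> = (1/24)[1*(4)*conj(1) + 1*(-4)*conj(1) + 2*(0)*conj(1) + 2*(2)*conj(1) + 2*(0)*conj(1) + 2*(-2)*conj(1) + 2*(0)*conj(1) + 6*(0)*conj(-1) + 6*(0)*conj(-1)]
      = (1/24)[(4) + (-4) + (0) + (4) + (0) + (-4) + (0) + (0) + (0)] = 0/24 = 0
  <chi_7*chi_8, chi_3> = (1/24)[1*(4)*conj(1) + 1*(-4)*conj(1) + 2*(0)*conj(-1) + 2*(2)*conj(1) + 2*(0)*conj(-1) + 2*(-2)*conj(1) + 2*(0)*conj(-1) + 6*(0)*conj(1) + 6*(0)*conj(-1)]
      = (1/24)[(4) + (-4) + (0) + (4) + (0) + (-4) + (0) + (0) + (0)] = 0/24 = 0
  <chi_7*chi_8, chi_4> = (1/24)[1*(4)*conj(1) + 1*(-4)*conj(1) + 2*(0)*conj(-1) + 2*(2)*conj(1) + 2*(0)*conj(-1) + 2*(-2)*conj(1) + 2*(0)*conj(-1) + 6*(0)*conj(-1) + 6*(0)*conj(1)]
      = (1/24)[(4) + (-4) + (0) + (4) + (0) + (-4) + (0) + (0) + (0)] = 0/24 = 0
  <chi_7*chi_8, chi_5> = (1/24)[1*(4)*conj(2) + 1*(-4)*conj(-2) + 2*(0)*conj(sqrt(3)) + 2*(2)*conj(1) + 2*(0)*conj(0) + 2*(-2)*conj(-1) + 2*(0)*conj(-sqrt(3)) + 6*(0)*conj(0) + 6*(0)*conj(0)]
      = (1/24)[(8) + (8) + (0) + (4) + (0) + (4) + (0) + (0) + (0)] = 24/24 = 1
  <chi_7*chi_8, chi_6> = (1/24)[1*(4)*conj(2) + 1*(-4)*conj(2) + 2*(0)*conj(1) + 2*(2)*conj(-1) + 2*(0)*conj(-2) + 2*(-2)*conj(-1) + 2*(0)*conj(1) + 6*(0)*conj(0) + 6*(0)*conj(0)]
      = (1/24)[(8) + (-8) + (0) + (-4) + (0) + (4) + (0) + (0) + (0)] = 0/24 = 0
  <chi_7*chi_8, chi_7> = (1/24)[1*(4)*conj(2) + 1*(-4)*conj(-2) + 2*(0)*conj(0) + 2*(2)*conj(-2) + 2*(0)*conj(0) + 2*(-2)*conj(2) + 2*(0)*conj(0) + 6*(0)*conj(0) + 6*(0)*conj(0)]
      = (1/24)[(8) + (8) + (0) + (-8) + (0) + (-8) + (0) + (0) + (0)] = 0/24 = 0
  <chi_7*chi_8, chi_8> = (1/24)[1*(4)*conj(2) + 1*(-4)*conj(2) + 2*(0)*conj(-1) + 2*(2)*conj(-1) + 2*(0)*conj(2) + 2*(-2)*conj(-1) + 2*(0)*conj(-1) + 6*(0)*conj(0) + 6*(0)*conj(0)]
      = (1/24)[(8) + (-8) + (0) + (-4) + (0) + (4) + (0) + (0) + (0)] = 0/24 = 0
  <chi_7*chi_8, chi_9> = (1/24)[1*(4)*conj(2) + 1*(-4)*conj(-2) + 2*(0)*conj(-sqrt(3)) + 2*(2)*conj(1) + 2*(0)*conj(0) + 2*(-2)*conj(-1) + 2*(0)*conj(sqrt(3)) + 6*(0)*conj(0) + 6*(0)*conj(0)]
      = (1/24)[(8) + (8) + (0) + (4) + (0) + (4) + (0) + (0) + (0)] = 24/24 = 1
Hence the multiplicities are chi_5: 1, chi_9: 1. Dimension check: dim(chi_7)*dim(chi_8) = 2*2 = 4 and sum (mult * dim) = 1*2 + 1*2 = 4.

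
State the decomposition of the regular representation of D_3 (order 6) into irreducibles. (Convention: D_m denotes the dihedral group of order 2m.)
Each irreducible V_i of dimension d_i appears with multiplicity d_i, i.e. rho_reg = (direct sum over all irreducibles V_i) d_i V_i. The irreducible dimensions for D_3 are 1, 1, 2: 2 irreducibles of dimension 1, each with multiplicity 1; 1 irreducible of dimension 2, with multiplicity 2. Total dimension 2*1*1 + 1*2*2 = 6 = |G|.

Details: General theorem: in the regular representation of a finite group G, each irreducible appears with multiplicity equal to its dimension. Check: dim(rho_reg) = sum d_i^2 = 1 + 1 + 4 = 6 = |G|.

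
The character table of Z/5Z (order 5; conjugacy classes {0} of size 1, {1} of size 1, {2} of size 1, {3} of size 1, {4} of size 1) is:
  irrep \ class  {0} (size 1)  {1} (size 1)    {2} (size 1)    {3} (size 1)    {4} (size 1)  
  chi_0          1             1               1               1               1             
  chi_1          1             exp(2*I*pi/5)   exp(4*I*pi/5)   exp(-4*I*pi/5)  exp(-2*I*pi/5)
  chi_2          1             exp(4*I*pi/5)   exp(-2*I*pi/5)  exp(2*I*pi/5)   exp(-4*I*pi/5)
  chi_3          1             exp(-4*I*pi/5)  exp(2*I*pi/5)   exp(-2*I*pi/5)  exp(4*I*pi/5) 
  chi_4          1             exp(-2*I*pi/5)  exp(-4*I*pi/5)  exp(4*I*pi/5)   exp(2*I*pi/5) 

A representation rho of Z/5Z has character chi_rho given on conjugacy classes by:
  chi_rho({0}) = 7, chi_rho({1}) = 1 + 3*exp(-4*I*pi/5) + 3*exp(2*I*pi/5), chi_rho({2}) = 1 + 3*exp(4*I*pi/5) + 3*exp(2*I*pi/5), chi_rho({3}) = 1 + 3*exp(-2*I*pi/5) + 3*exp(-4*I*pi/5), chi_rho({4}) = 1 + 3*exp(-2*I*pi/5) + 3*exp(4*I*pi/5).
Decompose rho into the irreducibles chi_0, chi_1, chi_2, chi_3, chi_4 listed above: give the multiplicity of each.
Multiplicities: chi_0: 1, chi_1: 3, chi_2: 0, chi_3: 3, chi_4: 0.

Explanation: Use <chi_rho, chi> = (1/|G|) sum_C |C| * chi_rho(C) * conj(chi(C)) with |G| = 5 for each irreducible chi in the table:
  <chi_rho, chi_0> = (1/5)[1*(7)*conj(1) + 1*(1 + 3*exp(-4*I*pi/5) + 3*exp(2*I*pi/5))*conj(1) + 1*(1 + 3*exp(4*I*pi/5) + 3*exp(2*I*pi/5))*conj(1) + 1*(1 + 3*exp(-2*I*pi/5) + 3*exp(-4*I*pi/5))*conj(1) + 1*(1 + 3*exp(-2*I*pi/5) + 3*exp(4*I*pi/5))*conj(1)]
      = (1/5)[(7) + (1 + 3*exp(-4*I*pi/5) + 3*exp(2*I*pi/5)) + (1 + 3*exp(4*I*pi/5) + 3*exp(2*I*pi/5)) + (1 + 3*exp(-2*I*pi/5) + 3*exp(-4*I*pi/5)) + (1 + 3*exp(-2*I*pi/5) + 3*exp(4*I*pi/5))] = 5/5 = 1
  <chi_rho, chi_1> = (1/5)[1*(7)*conj(1) + 1*(1 + 3*exp(-4*I*pi/5) + 3*exp(2*I*pi/5))*conj(exp(2*I*pi/5)) + 1*(1 + 3*exp(4*I*pi/5) + 3*exp(2*I*pi/5))*conj(exp(4*I*pi/5)) + 1*(1 + 3*exp(-2*I*pi/5) + 3*exp(-4*I*pi/5))*conj(exp(-4*I*pi/5)) + 1*(1 + 3*exp(-2*I*pi/5) + 3*exp(4*I*pi/5))*conj(exp(-2*I*pi/5))]
      = (1/5)[(7) + (3 + exp(-2*I*pi/5) + 3*exp(4*I*pi/5)) + (3 + 3*exp(-2*I*pi/5) + exp(-4*I*pi/5)) + (3 + exp(4*I*pi/5) + 3*exp(2*I*pi/5)) + (3 + 3*exp(-4*I*pi/5) + exp(2*I*pi/5))] = 15/5 = 3
  <chi_rho, chi_2> = (1/5)[1*(7)*conj(1) + 1*(1 + 3*exp(-4*I*pi/5) + 3*exp(2*I*pi/5))*conj(exp(4*I*pi/5)) + 1*(1 + 3*exp(4*I*pi/5) + 3*exp(2*I*pi/5))*conj(exp(-2*I*pi/5)) + 1*(1 + 3*exp(-2*I*pi/5) + 3*exp(-4*I*pi/5))*conj(exp(2*I*pi/5)) + 1*(1 + 3*exp(-2*I*pi/5) + 3*exp(4*I*pi/5))*conj(exp(-4*I*pi/5))]
      = (1/5)[(7) + (3*exp(-2*I*pi/5) + exp(-4*I*pi/5) + 3*exp(2*I*pi/5)) + (3*exp(-4*I*pi/5) + exp(2*I*pi/5) + 3*exp(4*I*pi/5)) + (3*exp(-4*I*pi/5) + exp(-2*I*pi/5) + 3*exp(4*I*pi/5)) + (3*exp(-2*I*pi/5) + exp(4*I*pi/5) + 3*exp(2*I*pi/5))] = 0/5 = 0
  <chi_rho, chi_3> = (1/5)[1*(7)*conj(1) + 1*(1 + 3*exp(-4*I*pi/5) + 3*exp(2*I*pi/5))*conj(exp(-4*I*pi/5)) + 1*(1 + 3*exp(4*I*pi/5) + 3*exp(2*I*pi/5))*conj(exp(2*I*pi/5)) + 1*(1 + 3*exp(-2*I*pi/5) + 3*exp(-4*I*pi/5))*conj(exp(-2*I*pi/5)) + 1*(1 + 3*exp(-2*I*pi/5) + 3*exp(4*I*pi/5))*conj(exp(4*I*pi/5))]
      = (1/5)[(7) + (3 + 3*exp(-4*I*pi/5) + exp(4*I*pi/5)) + (3 + exp(-2*I*pi/5) + 3*exp(2*I*pi/5)) + (3 + 3*exp(-2*I*pi/5) + exp(2*I*pi/5)) + (3 + exp(-4*I*pi/5) + 3*exp(4*I*pi/5))] = 15/5 = 3
  <chi_rho, chi_4> = (1/5)[1*(7)*conj(1) + 1*(1 + 3*exp(-4*I*pi/5) + 3*exp(2*I*pi/5))*conj(exp(-2*I*pi/5)) + 1*(1 + 3*exp(4*I*pi/5) + 3*exp(2*I*pi/5))*conj(exp(-4*I*pi/5)) + 1*(1 + 3*exp(-2*I*pi/5) + 3*exp(-4*I*pi/5))*conj(exp(4*I*pi/5)) + 1*(1 + 3*exp(-2*I*pi/5) + 3*exp(4*I*pi/5))*conj(exp(2*I*pi/5))]
      = (1/5)[(7) + (3*exp(-2*I*pi/5) + exp(2*I*pi/5) + 3*exp(4*I*pi/5)) + (3*exp(-2*I*pi/5) + 3*exp(-4*I*pi/5) + exp(4*I*pi/5)) + (exp(-4*I*pi/5) + 3*exp(4*I*pi/5) + 3*exp(2*I*pi/5)) + (3*exp(-4*I*pi/5) + exp(-2*I*pi/5) + 3*exp(2*I*pi/5))] = 0/5 = 0
(Exp terms are combined using exp(i*s)*conj(exp(i*t)) = exp(i*(s-t)), and sums of them are collapsed using the identity that for every m > 1 the m distinct m-th roots of unity sum to 0, e.g. 1 + exp(2*I*pi/3) + exp(-2*I*pi/3) = 0.)
Dimension check: dim(rho) = sum (mult * dim) = 1*1 + 3*1 + 0*1 + 3*1 + 0*1 = 7 = chi_rho(e) = 7.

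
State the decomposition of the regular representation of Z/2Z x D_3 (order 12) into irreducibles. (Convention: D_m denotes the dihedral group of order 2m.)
Each irreducible V_i of dimension d_i appears with multiplicity d_i, i.e. rho_reg = (direct sum over all irreducibles V_i) d_i V_i. The irreducible dimensions for Z/2Z x D_3 are 1, 1, 1, 1, 2, 2: 4 irreducibles of dimension 1, each with multiplicity 1; 2 irreducibles of dimension 2, each with multiplicity 2. Total dimension 4*1*1 + 2*2*2 = 12 = |G|.

General theorem: in the regular representation of a finite group G, each irreducible appears with multiplicity equal to its dimension. Check: dim(rho_reg) = sum d_i^2 = 1 + 1 + 1 + 1 + 4 + 4 = 12 = |G|.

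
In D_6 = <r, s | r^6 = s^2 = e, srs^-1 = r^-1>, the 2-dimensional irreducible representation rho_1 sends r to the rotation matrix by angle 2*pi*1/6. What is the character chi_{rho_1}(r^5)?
chi_{rho_1}(r^5) = 2*cos(2*pi*1*5/6) = 1

Justification: rho_1(r^5) is rotation by angle 2*pi*1*5/6, whose trace is 2*cos(2*pi*1*5/6) = 1.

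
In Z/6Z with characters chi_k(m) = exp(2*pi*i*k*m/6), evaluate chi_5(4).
chi_5(4) = zeta_6^20 = exp(2*I*pi/3)

chi_5(4) = zeta_6^(5*4) = zeta_6^20. Since zeta_6^6 = 1, this equals zeta_6^2 = exp(2*pi*i*2/6) = exp(2*I*pi/3).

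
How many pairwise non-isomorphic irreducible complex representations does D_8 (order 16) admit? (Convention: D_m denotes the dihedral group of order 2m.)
7

Explanation: The number of irreducible complex representations of a finite group equals its number of conjugacy classes. D_8 has 7 conjugacy classes (n/2 + 3 for n even), so D_8 (order 16) has exactly 7 irreducible complex representations.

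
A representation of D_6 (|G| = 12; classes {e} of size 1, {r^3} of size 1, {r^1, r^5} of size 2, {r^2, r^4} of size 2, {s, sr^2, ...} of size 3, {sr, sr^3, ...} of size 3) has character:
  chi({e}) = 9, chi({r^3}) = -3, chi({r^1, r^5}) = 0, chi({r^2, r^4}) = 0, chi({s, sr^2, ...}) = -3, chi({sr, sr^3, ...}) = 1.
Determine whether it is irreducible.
Not irreducible (reducible): <chi, chi> = 10 > 1.

Justification: <chi, chi> = (1/|G|) sum_C |C| * |chi(C)|^2 = (1/12)[1*|9|^2 + 1*|-3|^2 + 2*|0|^2 + 2*|0|^2 + 3*|-3|^2 + 3*|1|^2]
  = (1/12)[(81) + (9) + (0) + (0) + (27) + (3)] = 120/12 = 10.
A character is irreducible iff <chi, chi> = 1, so this representation is reducible.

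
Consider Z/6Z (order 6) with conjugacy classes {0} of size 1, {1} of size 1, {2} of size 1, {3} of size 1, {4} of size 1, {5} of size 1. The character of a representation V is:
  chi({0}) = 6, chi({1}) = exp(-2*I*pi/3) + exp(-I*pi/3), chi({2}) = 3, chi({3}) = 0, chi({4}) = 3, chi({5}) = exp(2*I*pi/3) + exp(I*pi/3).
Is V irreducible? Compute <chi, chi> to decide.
Not irreducible (reducible): <chi, chi> = 10 > 1.

Derivation: <chi, chi> = (1/|G|) sum_C |C| * |chi(C)|^2 = (1/6)[1*|6|^2 + 1*|exp(-2*I*pi/3) + exp(-I*pi/3)|^2 + 1*|3|^2 + 1*|0|^2 + 1*|3|^2 + 1*|exp(2*I*pi/3) + exp(I*pi/3)|^2]
  = (1/6)[(36) + (3) + (9) + (0) + (9) + (3)] = 60/6 = 10.
(Exp terms are combined using exp(i*s)*conj(exp(i*t)) = exp(i*(s-t)), and sums of them are collapsed using the identity that for every m > 1 the m distinct m-th roots of unity sum to 0, e.g. 1 + exp(2*I*pi/3) + exp(-2*I*pi/3) = 0.)
A character is irreducible iff <chi, chi> = 1, so this representation is reducible.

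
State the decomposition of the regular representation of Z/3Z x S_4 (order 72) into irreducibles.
Each irreducible V_i of dimension d_i appears with multiplicity d_i, i.e. rho_reg = (direct sum over all irreducibles V_i) d_i V_i. The irreducible dimensions for Z/3Z x S_4 are 1, 1, 1, 1, 1, 1, 2, 2, 2, 3, 3, 3, 3, 3, 3: 6 irreducibles of dimension 1, each with multiplicity 1; 3 irreducibles of dimension 2, each with multiplicity 2; 6 irreducibles of dimension 3, each with multiplicity 3. Total dimension 6*1*1 + 3*2*2 + 6*3*3 = 72 = |G|.

Justification: General theorem: in the regular representation of a finite group G, each irreducible appears with multiplicity equal to its dimension. Check: dim(rho_reg) = sum d_i^2 = 1 + 1 + 1 + 1 + 1 + 1 + 4 + 4 + 4 + 9 + 9 + 9 + 9 + 9 + 9 = 72 = |G|.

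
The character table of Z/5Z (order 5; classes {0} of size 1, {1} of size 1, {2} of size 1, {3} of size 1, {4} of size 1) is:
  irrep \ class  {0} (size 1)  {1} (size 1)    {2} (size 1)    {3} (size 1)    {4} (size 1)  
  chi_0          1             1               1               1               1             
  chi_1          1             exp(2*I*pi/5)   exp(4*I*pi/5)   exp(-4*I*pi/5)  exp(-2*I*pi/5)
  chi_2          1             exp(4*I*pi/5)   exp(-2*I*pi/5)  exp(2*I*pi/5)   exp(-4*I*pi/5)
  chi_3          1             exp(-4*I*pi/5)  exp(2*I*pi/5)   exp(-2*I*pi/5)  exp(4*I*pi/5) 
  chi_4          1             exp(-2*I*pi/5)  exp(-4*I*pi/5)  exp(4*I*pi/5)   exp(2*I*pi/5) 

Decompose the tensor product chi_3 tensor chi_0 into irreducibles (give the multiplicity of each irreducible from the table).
chi_3 tensor chi_0 = chi_3 (all other irreducibles have multiplicity 0).

Solution. The character of a tensor product is the pointwise product (chi_3 * chi_0)(C) = chi_3(C) * chi_0(C):
  {0}: (1)*(1), {1}: (exp(-4*I*pi/5))*(1), {2}: (exp(2*I*pi/5))*(1), {3}: (exp(-2*I*pi/5))*(1), {4}: (exp(4*I*pi/5))*(1)
so (chi_3 * chi_0) takes values
  {0} -> 1, {1} -> exp(-4*I*pi/5), {2} -> exp(2*I*pi/5), {3} -> exp(-2*I*pi/5), {4} -> exp(4*I*pi/5).
Now take the inner product of this character with each irreducible chi from the table, <chi_3*chi_0, chi> = (1/5) sum_C |C| (chi_3*chi_0)(C) conj(chi(C)):
  <chi_3*chi_0, chi_0> = (1/5)[1*(1)*conj(1) + 1*(exp(-4*I*pi/5))*conj(1) + 1*(exp(2*I*pi/5))*conj(1) + 1*(exp(-2*I*pi/5))*conj(1) + 1*(exp(4*I*pi/5))*conj(1)]
      = (1/5)[(1) + (exp(-4*I*pi/5)) + (exp(2*I*pi/5)) + (exp(-2*I*pi/5)) + (exp(4*I*pi/5))] = 0/5 = 0
  <chi_3*chi_0, chi_1> = (1/5)[1*(1)*conj(1) + 1*(exp(-4*I*pi/5))*conj(exp(2*I*pi/5)) + 1*(exp(2*I*pi/5))*conj(exp(4*I*pi/5)) + 1*(exp(-2*I*pi/5))*conj(exp(-4*I*pi/5)) + 1*(exp(4*I*pi/5))*conj(exp(-2*I*pi/5))]
      = (1/5)[(1) + (exp(4*I*pi/5)) + (exp(-2*I*pi/5)) + (exp(2*I*pi/5)) + (exp(-4*I*pi/5))] = 0/5 = 0
  <chi_3*chi_0, chi_2> = (1/5)[1*(1)*conj(1) + 1*(exp(-4*I*pi/5))*conj(exp(4*I*pi/5)) + 1*(exp(2*I*pi/5))*conj(exp(-2*I*pi/5)) + 1*(exp(-2*I*pi/5))*conj(exp(2*I*pi/5)) + 1*(exp(4*I*pi/5))*conj(exp(-4*I*pi/5))]
      = (1/5)[(1) + (exp(2*I*pi/5)) + (exp(4*I*pi/5)) + (exp(-4*I*pi/5)) + (exp(-2*I*pi/5))] = 0/5 = 0
  <chi_3*chi_0, chi_3> = (1/5)[1*(1)*conj(1) + 1*(exp(-4*I*pi/5))*conj(exp(-4*I*pi/5)) + 1*(exp(2*I*pi/5))*conj(exp(2*I*pi/5)) + 1*(exp(-2*I*pi/5))*conj(exp(-2*I*pi/5)) + 1*(exp(4*I*pi/5))*conj(exp(4*I*pi/5))]
      = (1/5)[(1) + (1) + (1) + (1) + (1)] = 5/5 = 1
  <chi_3*chi_0, chi_4> = (1/5)[1*(1)*conj(1) + 1*(exp(-4*I*pi/5))*conj(exp(-2*I*pi/5)) + 1*(exp(2*I*pi/5))*conj(exp(-4*I*pi/5)) + 1*(exp(-2*I*pi/5))*conj(exp(4*I*pi/5)) + 1*(exp(4*I*pi/5))*conj(exp(2*I*pi/5))]
      = (1/5)[(1) + (exp(-2*I*pi/5)) + (exp(-4*I*pi/5)) + (exp(4*I*pi/5)) + (exp(2*I*pi/5))] = 0/5 = 0
(Exp terms are combined using exp(i*s)*conj(exp(i*t)) = exp(i*(s-t)), and sums of them are collapsed using the identity that for every m > 1 the m distinct m-th roots of unity sum to 0, e.g. 1 + exp(2*I*pi/3) + exp(-2*I*pi/3) = 0.)
Hence the multiplicities are chi_3: 1. Dimension check: dim(chi_3)*dim(chi_0) = 1*1 = 1 and sum (mult * dim) = 1*1 = 1.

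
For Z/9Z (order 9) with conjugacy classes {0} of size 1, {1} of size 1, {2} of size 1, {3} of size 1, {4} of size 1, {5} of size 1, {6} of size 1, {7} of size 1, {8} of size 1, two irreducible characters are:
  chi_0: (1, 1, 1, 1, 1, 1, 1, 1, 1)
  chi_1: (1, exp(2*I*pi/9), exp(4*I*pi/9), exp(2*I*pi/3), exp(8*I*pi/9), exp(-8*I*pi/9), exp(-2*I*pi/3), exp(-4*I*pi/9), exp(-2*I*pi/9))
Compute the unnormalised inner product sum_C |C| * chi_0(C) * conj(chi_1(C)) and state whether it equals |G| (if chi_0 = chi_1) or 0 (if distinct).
Sum = 0; so <chi_0, chi_1> = 0 (distinct irreducibles are orthogonal).

Derivation: Compute term by term over conjugacy classes (|C| * chi_0(C) * conj(chi_1(C))):
  1*(1)*conj(1) + 1*(1)*conj(exp(2*I*pi/9)) + 1*(1)*conj(exp(4*I*pi/9)) + 1*(1)*conj(exp(2*I*pi/3)) + 1*(1)*conj(exp(8*I*pi/9)) + 1*(1)*conj(exp(-8*I*pi/9)) + 1*(1)*conj(exp(-2*I*pi/3)) + 1*(1)*conj(exp(-4*I*pi/9)) + 1*(1)*conj(exp(-2*I*pi/9))
  = (1) + (exp(-2*I*pi/9)) + (exp(-4*I*pi/9)) + (exp(-2*I*pi/3)) + (exp(-8*I*pi/9)) + (exp(8*I*pi/9)) + (exp(2*I*pi/3)) + (exp(4*I*pi/9)) + (exp(2*I*pi/9))
  = 0.
(Exp terms are combined using exp(i*s)*conj(exp(i*t)) = exp(i*(s-t)), and sums of them are collapsed using the identity that for every m > 1 the m distinct m-th roots of unity sum to 0, e.g. 1 + exp(2*I*pi/3) + exp(-2*I*pi/3) = 0.)
Dividing by |G| = 9 gives 0/9 = 0, matching the row-orthogonality relation <chi_0, chi_1> = [chi_0 = chi_1].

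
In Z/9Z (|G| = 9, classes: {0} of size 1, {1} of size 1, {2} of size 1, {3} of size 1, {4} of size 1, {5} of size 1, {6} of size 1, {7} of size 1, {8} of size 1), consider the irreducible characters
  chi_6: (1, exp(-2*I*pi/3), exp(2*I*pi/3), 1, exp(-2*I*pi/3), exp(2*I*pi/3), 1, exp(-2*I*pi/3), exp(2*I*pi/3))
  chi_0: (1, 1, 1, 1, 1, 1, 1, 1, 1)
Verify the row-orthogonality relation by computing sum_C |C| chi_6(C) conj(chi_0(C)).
Sum = 0; so <chi_6, chi_0> = 0 (distinct irreducibles are orthogonal).

Justification: Compute term by term over conjugacy classes (|C| * chi_6(C) * conj(chi_0(C))):
  1*(1)*conj(1) + 1*(exp(-2*I*pi/3))*conj(1) + 1*(exp(2*I*pi/3))*conj(1) + 1*(1)*conj(1) + 1*(exp(-2*I*pi/3))*conj(1) + 1*(exp(2*I*pi/3))*conj(1) + 1*(1)*conj(1) + 1*(exp(-2*I*pi/3))*conj(1) + 1*(exp(2*I*pi/3))*conj(1)
  = (1) + (exp(-2*I*pi/3)) + (exp(2*I*pi/3)) + (1) + (exp(-2*I*pi/3)) + (exp(2*I*pi/3)) + (1) + (exp(-2*I*pi/3)) + (exp(2*I*pi/3))
  = 0.
(Exp terms are combined using exp(i*s)*conj(exp(i*t)) = exp(i*(s-t)), and sums of them are collapsed using the identity that for every m > 1 the m distinct m-th roots of unity sum to 0, e.g. 1 + exp(2*I*pi/3) + exp(-2*I*pi/3) = 0.)
Dividing by |G| = 9 gives 0/9 = 0, matching the row-orthogonality relation <chi_6, chi_0> = [chi_6 = chi_0].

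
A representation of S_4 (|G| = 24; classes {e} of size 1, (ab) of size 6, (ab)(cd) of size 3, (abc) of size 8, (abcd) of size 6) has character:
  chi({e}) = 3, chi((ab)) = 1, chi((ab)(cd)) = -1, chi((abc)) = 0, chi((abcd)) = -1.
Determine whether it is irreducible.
Irreducible: <chi, chi> = 1.

Solution. <chi, chi> = (1/|G|) sum_C |C| * |chi(C)|^2 = (1/24)[1*|3|^2 + 6*|1|^2 + 3*|-1|^2 + 8*|0|^2 + 6*|-1|^2]
  = (1/24)[(9) + (6) + (3) + (0) + (6)] = 24/24 = 1.
A character is irreducible iff <chi, chi> = 1, so this representation is irreducible.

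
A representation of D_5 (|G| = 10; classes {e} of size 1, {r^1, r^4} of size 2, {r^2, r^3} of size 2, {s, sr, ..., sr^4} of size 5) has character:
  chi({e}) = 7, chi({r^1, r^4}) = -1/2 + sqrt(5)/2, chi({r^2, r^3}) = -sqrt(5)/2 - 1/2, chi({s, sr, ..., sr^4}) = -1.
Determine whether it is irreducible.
Not irreducible (reducible): <chi, chi> = 6 > 1.

Explanation: <chi, chi> = (1/|G|) sum_C |C| * |chi(C)|^2 = (1/10)[1*|7|^2 + 2*|-1/2 + sqrt(5)/2|^2 + 2*|-sqrt(5)/2 - 1/2|^2 + 5*|-1|^2]
  = (1/10)[(49) + (3 - sqrt(5)) + (sqrt(5) + 3) + (5)] = 60/10 = 6.
A character is irreducible iff <chi, chi> = 1, so this representation is reducible.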